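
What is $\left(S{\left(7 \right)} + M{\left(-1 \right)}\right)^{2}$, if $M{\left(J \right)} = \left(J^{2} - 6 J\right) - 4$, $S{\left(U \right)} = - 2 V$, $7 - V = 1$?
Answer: $81$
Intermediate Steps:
$V = 6$ ($V = 7 - 1 = 6$)
$S{\left(U \right)} = -12$ ($S{\left(U \right)} = \left(-2\right) 6 = -12$)
$M{\left(J \right)} = -4 + J^{2} - 6 J$
$\left(S{\left(7 \right)} + M{\left(-1 \right)}\right)^{2} = \left(-12 - \left(-2 - 1\right)\right)^{2} = \left(-12 + \left(-4 + 1 + 6\right)\right)^{2} = \left(-12 + 3\right)^{2} = \left(-9\right)^{2} = 81$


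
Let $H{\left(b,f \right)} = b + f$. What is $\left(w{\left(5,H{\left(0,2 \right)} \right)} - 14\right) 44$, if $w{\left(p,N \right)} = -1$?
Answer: $-660$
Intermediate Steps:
$\left(w{\left(5,H{\left(0,2 \right)} \right)} - 14\right) 44 = \left(-1 - 14\right) 44 = \left(-15\right) 44 = -660$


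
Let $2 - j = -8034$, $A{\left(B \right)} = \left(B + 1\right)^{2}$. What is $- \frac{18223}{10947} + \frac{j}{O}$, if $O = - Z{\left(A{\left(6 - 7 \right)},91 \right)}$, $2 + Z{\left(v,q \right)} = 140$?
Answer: $- \frac{5026937}{83927} \approx -59.897$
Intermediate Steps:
$A{\left(B \right)} = \left(1 + B\right)^{2}$
$j = 8036$ ($j = 2 - -8034 = 2 + 8034 = 8036$)
$Z{\left(v,q \right)} = 138$ ($Z{\left(v,q \right)} = -2 + 140 = 138$)
$O = -138$ ($O = \left(-1\right) 138 = -138$)
$- \frac{18223}{10947} + \frac{j}{O} = - \frac{18223}{10947} + \frac{8036}{-138} = \left(-18223\right) \frac{1}{10947} + 8036 \left(- \frac{1}{138}\right) = - \frac{18223}{10947} - \frac{4018}{69} = - \frac{5026937}{83927}$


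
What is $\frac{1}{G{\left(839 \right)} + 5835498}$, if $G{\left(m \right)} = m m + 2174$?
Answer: $\frac{1}{6541593} \approx 1.5287 \cdot 10^{-7}$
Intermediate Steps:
$G{\left(m \right)} = 2174 + m^{2}$ ($G{\left(m \right)} = m^{2} + 2174 = 2174 + m^{2}$)
$\frac{1}{G{\left(839 \right)} + 5835498} = \frac{1}{\left(2174 + 839^{2}\right) + 5835498} = \frac{1}{\left(2174 + 703921\right) + 5835498} = \frac{1}{706095 + 5835498} = \frac{1}{6541593}$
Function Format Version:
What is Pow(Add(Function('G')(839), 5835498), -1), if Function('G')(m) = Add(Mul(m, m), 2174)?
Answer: Rational(1, 6541593) ≈ 1.5287e-7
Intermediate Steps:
Function('G')(m) = Add(2174, Pow(m, 2)) (Function('G')(m) = Add(Pow(m, 2), 2174) = Add(2174, Pow(m, 2)))
Pow(Add(Function('G')(839), 5835498), -1) = Pow(Add(Add(2174, Pow(839, 2)), 5835498), -1) = Pow(Add(Add(2174, 703921), 5835498), -1) = Pow(Add(706095, 5835498), -1) = Pow(6541593, -1) = Rational(1, 6541593)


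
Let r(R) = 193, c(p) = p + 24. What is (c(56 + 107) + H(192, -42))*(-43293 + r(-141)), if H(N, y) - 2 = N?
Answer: -16421100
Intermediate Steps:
H(N, y) = 2 + N
c(p) = 24 + p
(c(56 + 107) + H(192, -42))*(-43293 + r(-141)) = ((24 + (56 + 107)) + (2 + 192))*(-43293 + 193) = ((24 + 163) + 194)*(-43100) = (187 + 194)*(-43100) = 381*(-43100) = -16421100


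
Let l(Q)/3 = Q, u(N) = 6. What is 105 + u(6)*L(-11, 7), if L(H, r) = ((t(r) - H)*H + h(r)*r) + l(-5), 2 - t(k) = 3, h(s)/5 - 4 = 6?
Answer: 1455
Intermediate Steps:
h(s) = 50 (h(s) = 20 + 5*6 = 20 + 30 = 50)
t(k) = -1 (t(k) = 2 - 1*3 = 2 - 3 = -1)
l(Q) = 3*Q
L(H, r) = -15 + 50*r + H*(-1 - H) (L(H, r) = ((-1 - H)*H + 50*r) + 3*(-5) = (H*(-1 - H) + 50*r) - 15 = (50*r + H*(-1 - H)) - 15 = -15 + 50*r + H*(-1 - H))
105 + u(6)*L(-11, 7) = 105 + 6*(-15 - 1*(-11) - 1*(-11)² + 50*7) = 105 + 6*(-15 + 11 - 1*121 + 350) = 105 + 6*(-15 + 11 - 121 + 350) = 105 + 6*225 = 105 + 1350 = 1455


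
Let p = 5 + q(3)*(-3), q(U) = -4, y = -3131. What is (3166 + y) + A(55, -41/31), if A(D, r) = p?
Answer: 52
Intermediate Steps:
p = 17 (p = 5 - 4*(-3) = 5 + 12 = 17)
A(D, r) = 17
(3166 + y) + A(55, -41/31) = (3166 - 3131) + 17 = 35 + 17 = 52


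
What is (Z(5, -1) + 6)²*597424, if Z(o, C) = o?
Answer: 72288304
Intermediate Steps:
(Z(5, -1) + 6)²*597424 = (5 + 6)²*597424 = 11²*597424 = 121*597424 = 72288304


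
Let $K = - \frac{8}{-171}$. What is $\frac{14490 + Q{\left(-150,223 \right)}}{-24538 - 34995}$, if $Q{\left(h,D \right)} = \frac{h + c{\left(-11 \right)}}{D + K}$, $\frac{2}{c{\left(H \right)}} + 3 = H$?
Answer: $- \frac{3868461909}{15894537071} \approx -0.24338$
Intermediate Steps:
$c{\left(H \right)} = \frac{2}{-3 + H}$
$K = \frac{8}{171}$ ($K = \left(-8\right) \left(- \frac{1}{171}\right) = \frac{8}{171} \approx 0.046784$)
$Q{\left(h,D \right)} = \frac{- \frac{1}{7} + h}{\frac{8}{171} + D}$ ($Q{\left(h,D \right)} = \frac{h + \frac{2}{-3 - 11}}{D + \frac{8}{171}} = \frac{h + \frac{2}{-14}}{\frac{8}{171} + D} = \frac{h + 2 \left(- \frac{1}{14}\right)}{\frac{8}{171} + D} = \frac{h - \frac{1}{7}}{\frac{8}{171} + D} = \frac{- \frac{1}{7} + h}{\frac{8}{171} + D}$)
$\frac{14490 + Q{\left(-150,223 \right)}}{-24538 - 34995} = \frac{14490 + \frac{171 \left(-1 + 7 \left(-150\right)\right)}{7 \left(8 + 171 \cdot 223\right)}}{-24538 - 34995} = \frac{14490 + \frac{171 \left(-1 - 1050\right)}{7 \left(8 + 38133\right)}}{-24538 - 34995} = \frac{14490 + \frac{171}{7} \cdot \frac{1}{38141} \left(-1051\right)}{-59533} = \left(14490 + \frac{171}{7} \cdot \frac{1}{38141} \left(-1051\right)\right) \left(- \frac{1}{59533}\right) = \left(14490 - \frac{179721}{266987}\right) \left(- \frac{1}{59533}\right) = \frac{3868461909}{266987} \left(- \frac{1}{59533}\right) = - \frac{3868461909}{15894537071}$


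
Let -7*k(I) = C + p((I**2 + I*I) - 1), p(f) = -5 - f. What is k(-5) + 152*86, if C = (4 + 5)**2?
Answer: 91477/7 ≈ 13068.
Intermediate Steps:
C = 81 (C = 9**2 = 81)
k(I) = -11 + 2*I**2/7 (k(I) = -(81 + (-5 - ((I**2 + I*I) - 1)))/7 = -(81 + (-5 - ((I**2 + I**2) - 1)))/7 = -(81 + (-5 - (2*I**2 - 1)))/7 = -(81 + (-5 - (-1 + 2*I**2)))/7 = -(81 + (-5 + (1 - 2*I**2)))/7 = -(81 + (-4 - 2*I**2))/7 = -(77 - 2*I**2)/7 = -11 + 2*I**2/7)
k(-5) + 152*86 = (-11 + (2/7)*(-5)**2) + 152*86 = (-11 + (2/7)*25) + 13072 = (-11 + 50/7) + 13072 = -27/7 + 13072 = 91477/7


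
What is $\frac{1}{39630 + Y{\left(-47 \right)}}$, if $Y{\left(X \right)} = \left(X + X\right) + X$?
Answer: $\frac{1}{39489} \approx 2.5324 \cdot 10^{-5}$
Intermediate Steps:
$Y{\left(X \right)} = 3 X$ ($Y{\left(X \right)} = 2 X + X = 3 X$)
$\frac{1}{39630 + Y{\left(-47 \right)}} = \frac{1}{39630 + 3 \left(-47\right)} = \frac{1}{39630 - 141} = \frac{1}{39489}$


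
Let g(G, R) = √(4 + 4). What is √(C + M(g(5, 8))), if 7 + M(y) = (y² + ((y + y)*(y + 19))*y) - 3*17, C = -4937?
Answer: √(-4683 + 32*√2) ≈ 68.101*I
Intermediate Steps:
g(G, R) = 2*√2 (g(G, R) = √8 = 2*√2)
M(y) = -58 + y² + 2*y²*(19 + y) (M(y) = -7 + ((y² + ((y + y)*(y + 19))*y) - 3*17) = -7 + ((y² + ((2*y)*(19 + y))*y) - 51) = -7 + ((y² + (2*y*(19 + y))*y) - 51) = -7 + ((y² + 2*y²*(19 + y)) - 51) = -7 + (-51 + y² + 2*y²*(19 + y)) = -58 + y² + 2*y²*(19 + y))
√(C + M(g(5, 8))) = √(-4937 + (-58 + 2*(2*√2)³ + 39*(2*√2)²)) = √(-4937 + (-58 + 2*(16*√2) + 39*8)) = √(-4937 + (-58 + 32*√2 + 312)) = √(-4937 + (254 + 32*√2)) = √(-4683 + 32*√2)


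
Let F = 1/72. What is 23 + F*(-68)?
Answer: 397/18 ≈ 22.056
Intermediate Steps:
F = 1/72 ≈ 0.013889
23 + F*(-68) = 23 + (1/72)*(-68) = 23 - 17/18 = 397/18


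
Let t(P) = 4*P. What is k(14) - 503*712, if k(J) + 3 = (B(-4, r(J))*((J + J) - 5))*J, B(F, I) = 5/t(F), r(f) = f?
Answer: -2865917/8 ≈ -3.5824e+5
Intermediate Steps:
B(F, I) = 5/(4*F) (B(F, I) = 5/((4*F)) = 5*(1/(4*F)) = 5/(4*F))
k(J) = -3 + J*(25/16 - 5*J/8) (k(J) = -3 + (((5/4)/(-4))*((J + J) - 5))*J = -3 + (((5/4)*(-1/4))*(2*J - 5))*J = -3 + (-5*(-5 + 2*J)/16)*J = -3 + (25/16 - 5*J/8)*J = -3 + J*(25/16 - 5*J/8))
k(14) - 503*712 = (-3 - 5/8*14**2 + (25/16)*14) - 503*712 = (-3 - 5/8*196 + 175/8) - 358136 = (-3 - 245/2 + 175/8) - 358136 = -829/8 - 358136 = -2865917/8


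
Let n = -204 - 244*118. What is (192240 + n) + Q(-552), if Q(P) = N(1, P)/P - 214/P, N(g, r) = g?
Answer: 30036967/184 ≈ 1.6324e+5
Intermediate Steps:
n = -28996 (n = -204 - 28792 = -28996)
Q(P) = -213/P (Q(P) = 1/P - 214/P = -213/P)
(192240 + n) + Q(-552) = (192240 - 28996) - 213/(-552) = 163244 - 213*(-1/552) = 163244 + 71/184 = 30036967/184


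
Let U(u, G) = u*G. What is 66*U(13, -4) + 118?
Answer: -3314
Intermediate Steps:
U(u, G) = G*u
66*U(13, -4) + 118 = 66*(-4*13) + 118 = 66*(-52) + 118 = -3432 + 118 = -3314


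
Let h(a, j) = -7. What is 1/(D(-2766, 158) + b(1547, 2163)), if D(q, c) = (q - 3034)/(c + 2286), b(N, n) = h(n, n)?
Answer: -611/5727 ≈ -0.10669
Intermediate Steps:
b(N, n) = -7
D(q, c) = (-3034 + q)/(2286 + c)
1/(D(-2766, 158) + b(1547, 2163)) = 1/((-3034 - 2766)/(2286 + 158) - 7) = 1/(-5800/2444 - 7) = 1/((1/2444)*(-5800) - 7) = 1/(-1450/611 - 7) = 1/(-5727/611) = -611/5727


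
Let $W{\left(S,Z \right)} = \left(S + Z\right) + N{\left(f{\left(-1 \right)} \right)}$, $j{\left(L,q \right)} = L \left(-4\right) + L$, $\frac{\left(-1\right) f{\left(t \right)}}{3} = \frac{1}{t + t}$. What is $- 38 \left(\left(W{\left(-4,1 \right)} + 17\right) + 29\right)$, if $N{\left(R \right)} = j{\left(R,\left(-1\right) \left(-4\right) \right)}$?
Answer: $-1463$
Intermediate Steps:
$f{\left(t \right)} = - \frac{3}{2 t}$ ($f{\left(t \right)} = - \frac{3}{t + t} = - \frac{3}{2 t}$)
$j{\left(L,q \right)} = - 3 L$ ($j{\left(L,q \right)} = - 4 L + L = - 3 L$)
$N{\left(R \right)} = - 3 R$
$W{\left(S,Z \right)} = - \frac{9}{2} + S + Z$ ($W{\left(S,Z \right)} = \left(S + Z\right) - 3 \left(- \frac{3}{2 \left(-1\right)}\right) = \left(S + Z\right) - 3 \left(\left(- \frac{3}{2}\right) \left(-1\right)\right) = \left(S + Z\right) - \frac{9}{2} = - \frac{9}{2} + S + Z$)
$- 38 \left(\left(W{\left(-4,1 \right)} + 17\right) + 29\right) = - 38 \left(\left(\left(- \frac{9}{2} - 4 + 1\right) + 17\right) + 29\right) = - 38 \left(\left(- \frac{15}{2} + 17\right) + 29\right) = - 38 \left(\frac{19}{2} + 29\right) = \left(-38\right) \frac{77}{2} = -1463$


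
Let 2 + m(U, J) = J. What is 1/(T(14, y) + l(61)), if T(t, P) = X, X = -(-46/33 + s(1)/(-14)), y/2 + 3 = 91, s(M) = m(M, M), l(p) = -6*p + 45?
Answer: -462/147691 ≈ -0.0031282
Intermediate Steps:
m(U, J) = -2 + J
l(p) = 45 - 6*p
s(M) = -2 + M
y = 176 (y = -6 + 2*91 = -6 + 182 = 176)
X = 611/462 (X = -(-46/33 + (-2 + 1)/(-14)) = -(-46*1/33 - 1*(-1/14)) = -(-46/33 + 1/14) = -1*(-611/462) = 611/462 ≈ 1.3225)
T(t, P) = 611/462
1/(T(14, y) + l(61)) = 1/(611/462 + (45 - 6*61)) = 1/(611/462 + (45 - 366)) = 1/(611/462 - 321) = 1/(-147691/462) = -462/147691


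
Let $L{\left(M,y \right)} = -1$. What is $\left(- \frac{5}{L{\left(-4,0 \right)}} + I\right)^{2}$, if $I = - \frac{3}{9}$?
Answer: $\frac{196}{9} \approx 21.778$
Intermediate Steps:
$I = - \frac{1}{3}$ ($I = \left(-3\right) \frac{1}{9} = - \frac{1}{3} \approx -0.33333$)
$\left(- \frac{5}{L{\left(-4,0 \right)}} + I\right)^{2} = \left(- \frac{5}{-1} - \frac{1}{3}\right)^{2} = \left(\left(-5\right) \left(-1\right) - \frac{1}{3}\right)^{2} = \left(5 - \frac{1}{3}\right)^{2} = \left(\frac{14}{3}\right)^{2} = \frac{196}{9}$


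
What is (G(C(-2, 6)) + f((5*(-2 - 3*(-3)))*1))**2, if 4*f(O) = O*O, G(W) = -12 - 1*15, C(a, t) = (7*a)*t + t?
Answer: 1247689/16 ≈ 77981.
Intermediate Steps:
C(a, t) = t + 7*a*t (C(a, t) = 7*a*t + t = t + 7*a*t)
G(W) = -27 (G(W) = -12 - 15 = -27)
f(O) = O**2/4 (f(O) = (O*O)/4 = O**2/4)
(G(C(-2, 6)) + f((5*(-2 - 3*(-3)))*1))**2 = (-27 + ((5*(-2 - 3*(-3)))*1)**2/4)**2 = (-27 + ((5*(-2 + 9))*1)**2/4)**2 = (-27 + ((5*7)*1)**2/4)**2 = (-27 + (35*1)**2/4)**2 = (-27 + (1/4)*35**2)**2 = (-27 + (1/4)*1225)**2 = (-27 + 1225/4)**2 = (1117/4)**2 = 1247689/16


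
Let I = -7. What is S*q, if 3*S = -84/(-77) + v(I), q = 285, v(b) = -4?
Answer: -3040/11 ≈ -276.36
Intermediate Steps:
S = -32/33 (S = (-84/(-77) - 4)/3 = (-84*(-1/77) - 4)/3 = (12/11 - 4)/3 = (⅓)*(-32/11) = -32/33 ≈ -0.96970)
S*q = -32/33*285 = -3040/11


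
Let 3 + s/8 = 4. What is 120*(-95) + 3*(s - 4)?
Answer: -11388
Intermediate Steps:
s = 8 (s = -24 + 8*4 = -24 + 32 = 8)
120*(-95) + 3*(s - 4) = 120*(-95) + 3*(8 - 4) = -11400 + 3*4 = -11400 + 12 = -11388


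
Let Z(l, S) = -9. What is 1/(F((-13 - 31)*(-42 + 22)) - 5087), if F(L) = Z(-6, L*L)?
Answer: -1/5096 ≈ -0.00019623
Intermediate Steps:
F(L) = -9
1/(F((-13 - 31)*(-42 + 22)) - 5087) = 1/(-9 - 5087) = 1/(-5096) = -1/5096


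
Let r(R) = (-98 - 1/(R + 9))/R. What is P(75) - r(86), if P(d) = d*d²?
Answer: 3446728061/8170 ≈ 4.2188e+5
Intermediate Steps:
P(d) = d³
r(R) = (-98 - 1/(9 + R))/R
P(75) - r(86) = 75³ - (-883 - 98*86)/(86*(9 + 86)) = 421875 - (-883 - 8428)/(86*95) = 421875 - (-9311)/(86*95) = 421875 - 1*(-9311/8170) = 421875 + 9311/8170 = 3446728061/8170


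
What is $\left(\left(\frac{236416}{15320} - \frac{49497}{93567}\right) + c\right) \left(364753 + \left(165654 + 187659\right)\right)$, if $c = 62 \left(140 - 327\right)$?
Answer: $- \frac{496602944083400702}{59726935} \approx -8.3146 \cdot 10^{9}$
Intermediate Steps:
$c = -11594$ ($c = 62 \left(-187\right) = -11594$)
$\left(\left(\frac{236416}{15320} - \frac{49497}{93567}\right) + c\right) \left(364753 + \left(165654 + 187659\right)\right) = \left(\left(\frac{236416}{15320} - \frac{49497}{93567}\right) - 11594\right) \left(364753 + \left(165654 + 187659\right)\right) = \left(\left(236416 \cdot \frac{1}{15320} - \frac{16499}{31189}\right) - 11594\right) \left(364753 + 353313\right) = \left(\left(\frac{29552}{1915} - \frac{16499}{31189}\right) - 11594\right) 718066 = \left(\frac{890101743}{59726935} - 11594\right) 718066 = \left(- \frac{691583982647}{59726935}\right) 718066 = - \frac{496602944083400702}{59726935}$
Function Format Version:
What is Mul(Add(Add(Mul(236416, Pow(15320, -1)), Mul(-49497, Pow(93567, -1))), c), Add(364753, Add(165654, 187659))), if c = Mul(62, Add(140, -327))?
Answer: Rational(-496602944083400702, 59726935) ≈ -8.3146e+9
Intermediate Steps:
c = -11594 (c = Mul(62, -187) = -11594)
Mul(Add(Add(Mul(236416, Pow(15320, -1)), Mul(-49497, Pow(93567, -1))), c), Add(364753, Add(165654, 187659))) = Mul(Add(Add(Mul(236416, Pow(15320, -1)), Mul(-49497, Pow(93567, -1))), -11594), Add(364753, Add(165654, 187659))) = Mul(Add(Add(Mul(236416, Rational(1, 15320)), Mul(-49497, Rational(1, 93567))), -11594), Add(364753, 353313)) = Mul(Add(Add(Rational(29552, 1915), Rational(-16499, 31189)), -11594), 718066) = Mul(Add(Rational(890101743, 59726935), -11594), 718066) = Mul(Rational(-691583982647, 59726935), 718066) = Rational(-496602944083400702, 59726935)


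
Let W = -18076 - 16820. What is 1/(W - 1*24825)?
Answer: -1/59721 ≈ -1.6745e-5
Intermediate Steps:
W = -34896
1/(W - 1*24825) = 1/(-34896 - 1*24825) = 1/(-34896 - 24825) = 1/(-59721) = -1/59721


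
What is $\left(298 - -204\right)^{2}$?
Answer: $252004$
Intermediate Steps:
$\left(298 - -204\right)^{2} = \left(298 + 204\right)^{2} = 502^{2} = 252004$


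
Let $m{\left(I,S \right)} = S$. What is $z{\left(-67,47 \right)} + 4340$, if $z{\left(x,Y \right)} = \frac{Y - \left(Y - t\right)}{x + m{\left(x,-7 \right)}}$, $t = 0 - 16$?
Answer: $\frac{160588}{37} \approx 4340.2$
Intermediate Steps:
$t = -16$ ($t = 0 - 16 = -16$)
$z{\left(x,Y \right)} = - \frac{16}{-7 + x}$ ($z{\left(x,Y \right)} = \frac{Y - \left(16 + Y\right)}{x - 7} = - \frac{16}{-7 + x}$)
$z{\left(-67,47 \right)} + 4340 = - \frac{16}{-7 - 67} + 4340 = - \frac{16}{-74} + 4340 = \left(-16\right) \left(- \frac{1}{74}\right) + 4340 = \frac{8}{37} + 4340 = \frac{160588}{37}$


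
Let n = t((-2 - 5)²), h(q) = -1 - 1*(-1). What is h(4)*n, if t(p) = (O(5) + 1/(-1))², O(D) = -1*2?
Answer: 0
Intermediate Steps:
O(D) = -2
h(q) = 0 (h(q) = -1 + 1 = 0)
t(p) = 9 (t(p) = (-2 + 1/(-1))² = (-2 - 1)² = (-3)² = 9)
n = 9
h(4)*n = 0*9 = 0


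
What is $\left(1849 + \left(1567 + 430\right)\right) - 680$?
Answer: $3166$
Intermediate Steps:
$\left(1849 + \left(1567 + 430\right)\right) - 680 = \left(1849 + 1997\right) - 680 = 3846 - 680 = 3166$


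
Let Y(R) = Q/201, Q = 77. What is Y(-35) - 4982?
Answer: -1001305/201 ≈ -4981.6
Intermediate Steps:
Y(R) = 77/201
Y(-35) - 4982 = 77/201 - 4982 = -1001305/201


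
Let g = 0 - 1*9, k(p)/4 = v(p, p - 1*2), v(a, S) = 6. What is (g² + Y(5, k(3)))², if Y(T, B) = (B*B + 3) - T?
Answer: 429025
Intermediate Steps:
k(p) = 24 (k(p) = 4*6 = 24)
Y(T, B) = 3 + B² - T (Y(T, B) = (B² + 3) - T = (3 + B²) - T = 3 + B² - T)
g = -9 (g = 0 - 9 = -9)
(g² + Y(5, k(3)))² = ((-9)² + (3 + 24² - 1*5))² = (81 + (3 + 576 - 5))² = (81 + 574)² = 655² = 429025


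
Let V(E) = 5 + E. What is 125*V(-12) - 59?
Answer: -934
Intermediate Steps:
125*V(-12) - 59 = 125*(5 - 12) - 59 = 125*(-7) - 59 = -875 - 59 = -934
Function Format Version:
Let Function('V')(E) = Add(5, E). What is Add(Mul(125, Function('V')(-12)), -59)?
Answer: -934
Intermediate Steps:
Add(Mul(125, Function('V')(-12)), -59) = Add(Mul(125, Add(5, -12)), -59) = Add(Mul(125, -7), -59) = Add(-875, -59) = -934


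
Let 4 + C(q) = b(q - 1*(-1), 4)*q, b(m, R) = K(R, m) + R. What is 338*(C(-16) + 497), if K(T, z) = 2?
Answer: 134186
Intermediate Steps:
b(m, R) = 2 + R
C(q) = -4 + 6*q (C(q) = -4 + (2 + 4)*q = -4 + 6*q)
338*(C(-16) + 497) = 338*((-4 + 6*(-16)) + 497) = 338*((-4 - 96) + 497) = 338*(-100 + 497) = 338*397 = 134186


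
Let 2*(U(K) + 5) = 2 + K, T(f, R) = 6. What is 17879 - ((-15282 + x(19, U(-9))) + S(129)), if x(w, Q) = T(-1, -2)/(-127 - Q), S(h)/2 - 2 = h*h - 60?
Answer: -391/79 ≈ -4.9494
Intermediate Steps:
U(K) = -4 + K/2 (U(K) = -5 + (2 + K)/2 = -5 + (1 + K/2) = -4 + K/2)
S(h) = -116 + 2*h**2 (S(h) = 4 + 2*(h*h - 60) = 4 + 2*(h**2 - 60) = 4 + 2*(-60 + h**2) = 4 + (-120 + 2*h**2) = -116 + 2*h**2)
x(w, Q) = 6/(-127 - Q)
17879 - ((-15282 + x(19, U(-9))) + S(129)) = 17879 - ((-15282 - 6/(127 + (-4 + (1/2)*(-9)))) + (-116 + 2*129**2)) = 17879 - ((-15282 - 6/(127 + (-4 - 9/2))) + (-116 + 2*16641)) = 17879 - ((-15282 - 6/(127 - 17/2)) + (-116 + 33282)) = 17879 - ((-15282 - 6/237/2) + 33166) = 17879 - ((-15282 - 6*2/237) + 33166) = 17879 - ((-15282 - 4/79) + 33166) = 17879 - (-1207282/79 + 33166) = 17879 - 1*1412832/79 = 17879 - 1412832/79 = -391/79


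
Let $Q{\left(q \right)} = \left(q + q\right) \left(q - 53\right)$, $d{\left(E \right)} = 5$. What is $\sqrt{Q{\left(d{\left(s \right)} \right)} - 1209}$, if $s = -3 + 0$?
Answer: $i \sqrt{1689} \approx 41.097 i$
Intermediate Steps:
$s = -3$
$Q{\left(q \right)} = 2 q \left(-53 + q\right)$
$\sqrt{Q{\left(d{\left(s \right)} \right)} - 1209} = \sqrt{2 \cdot 5 \left(-53 + 5\right) - 1209} = \sqrt{2 \cdot 5 \left(-48\right) - 1209} = \sqrt{-480 - 1209} = \sqrt{-1689} = i \sqrt{1689}$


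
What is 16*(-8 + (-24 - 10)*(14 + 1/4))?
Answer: -7880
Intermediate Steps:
16*(-8 + (-24 - 10)*(14 + 1/4)) = 16*(-8 - 34*(14 + ¼)) = 16*(-8 - 34*57/4) = 16*(-8 - 969/2) = 16*(-985/2) = -7880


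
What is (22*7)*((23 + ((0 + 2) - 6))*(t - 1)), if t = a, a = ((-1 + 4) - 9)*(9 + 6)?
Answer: -266266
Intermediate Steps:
a = -90 (a = (3 - 9)*15 = -6*15 = -90)
t = -90
(22*7)*((23 + ((0 + 2) - 6))*(t - 1)) = (22*7)*((23 + ((0 + 2) - 6))*(-90 - 1)) = 154*((23 + (2 - 6))*(-91)) = 154*((23 - 4)*(-91)) = 154*(19*(-91)) = 154*(-1729) = -266266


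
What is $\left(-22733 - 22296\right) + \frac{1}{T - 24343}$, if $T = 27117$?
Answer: $- \frac{124910445}{2774} \approx -45029.0$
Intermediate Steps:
$\left(-22733 - 22296\right) + \frac{1}{T - 24343} = \left(-22733 - 22296\right) + \frac{1}{27117 - 24343} = -45029 + \frac{1}{2774} = - \frac{124910445}{2774}$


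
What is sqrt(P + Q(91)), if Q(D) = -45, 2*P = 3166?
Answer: sqrt(1538) ≈ 39.217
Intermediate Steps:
P = 1583 (P = (1/2)*3166 = 1583)
sqrt(P + Q(91)) = sqrt(1583 - 45) = sqrt(1538)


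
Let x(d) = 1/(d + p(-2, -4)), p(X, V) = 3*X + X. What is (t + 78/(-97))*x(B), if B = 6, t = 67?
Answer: -6421/194 ≈ -33.098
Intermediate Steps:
p(X, V) = 4*X
x(d) = 1/(-8 + d) (x(d) = 1/(d + 4*(-2)) = 1/(d - 8) = 1/(-8 + d))
(t + 78/(-97))*x(B) = (67 + 78/(-97))/(-8 + 6) = (67 + 78*(-1/97))/(-2) = (67 - 78/97)*(-1/2) = (6421/97)*(-1/2) = -6421/194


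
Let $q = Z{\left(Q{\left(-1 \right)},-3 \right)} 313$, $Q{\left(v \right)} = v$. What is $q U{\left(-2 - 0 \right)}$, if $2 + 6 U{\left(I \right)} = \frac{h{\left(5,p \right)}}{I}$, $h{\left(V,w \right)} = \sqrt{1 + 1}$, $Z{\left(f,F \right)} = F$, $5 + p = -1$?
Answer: $313 + \frac{313 \sqrt{2}}{4} \approx 423.66$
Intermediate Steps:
$p = -6$ ($p = -5 - 1 = -6$)
$h{\left(V,w \right)} = \sqrt{2}$
$U{\left(I \right)} = - \frac{1}{3} + \frac{\sqrt{2}}{6 I}$ ($U{\left(I \right)} = - \frac{1}{3} + \frac{\sqrt{2} \frac{1}{I}}{6} = - \frac{1}{3} + \frac{\sqrt{2}}{6 I}$)
$q = -939$ ($q = \left(-3\right) 313 = -939$)
$q U{\left(-2 - 0 \right)} = - 939 \frac{\sqrt{2} - 2 \left(-2 - 0\right)}{6 \left(-2 - 0\right)} = - 939 \frac{\sqrt{2} - 2 \left(-2 + 0\right)}{6 \left(-2 + 0\right)} = - 939 \frac{\sqrt{2} - -4}{6 \left(-2\right)} = - 939 \cdot \frac{1}{6} \left(- \frac{1}{2}\right) \left(\sqrt{2} + 4\right) = - 939 \cdot \frac{1}{6} \left(- \frac{1}{2}\right) \left(4 + \sqrt{2}\right) = - 939 \left(- \frac{1}{3} - \frac{\sqrt{2}}{12}\right) = 313 + \frac{313 \sqrt{2}}{4}$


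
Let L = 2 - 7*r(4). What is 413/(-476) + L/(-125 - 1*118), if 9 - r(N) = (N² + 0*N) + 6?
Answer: -6887/5508 ≈ -1.2504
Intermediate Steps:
r(N) = 3 - N² (r(N) = 9 - ((N² + 0*N) + 6) = 9 - ((N² + 0) + 6) = 9 - (N² + 6) = 9 - (6 + N²) = 9 + (-6 - N²) = 3 - N²)
L = 93 (L = 2 - 7*(3 - 1*4²) = 2 - 7*(3 - 1*16) = 2 - 7*(3 - 16) = 2 - 7*(-13) = 2 + 91 = 93)
413/(-476) + L/(-125 - 1*118) = 413/(-476) + 93/(-125 - 1*118) = 413*(-1/476) + 93/(-125 - 118) = -59/68 + 93/(-243) = -59/68 + 93*(-1/243) = -59/68 - 31/81 = -6887/5508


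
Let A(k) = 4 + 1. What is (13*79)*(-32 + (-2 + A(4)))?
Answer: -29783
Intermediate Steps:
A(k) = 5
(13*79)*(-32 + (-2 + A(4))) = (13*79)*(-32 + (-2 + 5)) = 1027*(-32 + 3) = 1027*(-29) = -29783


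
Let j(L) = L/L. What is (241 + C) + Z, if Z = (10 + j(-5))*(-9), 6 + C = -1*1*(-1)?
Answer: 137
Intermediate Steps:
j(L) = 1
C = -5 (C = -6 - 1*1*(-1) = -6 - 1*(-1) = -6 + 1 = -5)
Z = -99 (Z = (10 + 1)*(-9) = 11*(-9) = -99)
(241 + C) + Z = (241 - 5) - 99 = 236 - 99 = 137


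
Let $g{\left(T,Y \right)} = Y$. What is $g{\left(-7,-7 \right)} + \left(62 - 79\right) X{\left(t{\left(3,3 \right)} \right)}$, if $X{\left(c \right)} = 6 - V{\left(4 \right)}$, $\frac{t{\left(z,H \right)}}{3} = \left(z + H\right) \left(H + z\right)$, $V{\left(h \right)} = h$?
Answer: $-41$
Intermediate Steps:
$t{\left(z,H \right)} = 3 \left(H + z\right)^{2}$ ($t{\left(z,H \right)} = 3 \left(z + H\right) \left(H + z\right) = 3 \left(H + z\right) \left(H + z\right) = 3 \left(H + z\right)^{2}$)
$X{\left(c \right)} = 2$ ($X{\left(c \right)} = 6 - 4 = 2$)
$g{\left(-7,-7 \right)} + \left(62 - 79\right) X{\left(t{\left(3,3 \right)} \right)} = -7 + \left(62 - 79\right) 2 = -7 - 34 = -41$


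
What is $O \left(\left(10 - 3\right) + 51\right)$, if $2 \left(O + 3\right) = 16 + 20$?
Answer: $870$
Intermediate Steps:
$O = 15$ ($O = -3 + \frac{16 + 20}{2} = -3 + \frac{1}{2} \cdot 36 = -3 + 18 = 15$)
$O \left(\left(10 - 3\right) + 51\right) = 15 \left(\left(10 - 3\right) + 51\right) = 15 \left(7 + 51\right) = 15 \cdot 58 = 870$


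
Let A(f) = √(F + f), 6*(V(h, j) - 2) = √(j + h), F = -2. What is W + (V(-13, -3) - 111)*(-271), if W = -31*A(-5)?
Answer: 29539 - 542*I/3 - 31*I*√7 ≈ 29539.0 - 262.69*I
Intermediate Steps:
V(h, j) = 2 + √(h + j)/6 (V(h, j) = 2 + √(j + h)/6 = 2 + √(h + j)/6)
A(f) = √(-2 + f)
W = -31*I*√7 (W = -31*√(-2 - 5) = -31*I*√7 ≈ -82.018*I)
W + (V(-13, -3) - 111)*(-271) = -31*I*√7 + ((2 + √(-13 - 3)/6) - 111)*(-271) = -31*I*√7 + ((2 + √(-16)/6) - 111)*(-271) = -31*I*√7 + ((2 + (4*I)/6) - 111)*(-271) = -31*I*√7 + ((2 + 2*I/3) - 111)*(-271) = -31*I*√7 + (-109 + 2*I/3)*(-271) = -31*I*√7 + (29539 - 542*I/3) = 29539 - 542*I/3 - 31*I*√7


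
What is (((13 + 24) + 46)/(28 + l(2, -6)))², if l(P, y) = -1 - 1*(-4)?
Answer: 6889/961 ≈ 7.1686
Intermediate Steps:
l(P, y) = 3 (l(P, y) = -1 + 4 = 3)
(((13 + 24) + 46)/(28 + l(2, -6)))² = (((13 + 24) + 46)/(28 + 3))² = ((37 + 46)/31)² = (83*(1/31))² = (83/31)² = 6889/961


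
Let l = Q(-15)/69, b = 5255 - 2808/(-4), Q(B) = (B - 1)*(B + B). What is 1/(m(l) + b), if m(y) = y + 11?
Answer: 23/137424 ≈ 0.00016737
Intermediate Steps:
Q(B) = 2*B*(-1 + B) (Q(B) = (-1 + B)*(2*B) = 2*B*(-1 + B))
b = 5957 (b = 5255 - ¼*(-2808) = 5255 + 702 = 5957)
l = 160/23 (l = (2*(-15)*(-1 - 15))/69 = (2*(-15)*(-16))*(1/69) = 480*(1/69) = 160/23 ≈ 6.9565)
m(y) = 11 + y
1/(m(l) + b) = 1/((11 + 160/23) + 5957) = 1/(413/23 + 5957) = 1/(137424/23) = 23/137424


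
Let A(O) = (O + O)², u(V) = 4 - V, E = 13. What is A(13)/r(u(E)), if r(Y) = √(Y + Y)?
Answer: -338*I*√2/3 ≈ -159.33*I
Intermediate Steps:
A(O) = 4*O² (A(O) = (2*O)² = 4*O²)
r(Y) = √2*√Y (r(Y) = √(2*Y) = √2*√Y)
A(13)/r(u(E)) = (4*13²)/((√2*√(4 - 1*13))) = (4*169)/((√2*√(4 - 13))) = 676/((√2*√(-9))) = 676/((√2*(3*I))) = 676/((3*I*√2)) = 676*(-I*√2/6) = -338*I*√2/3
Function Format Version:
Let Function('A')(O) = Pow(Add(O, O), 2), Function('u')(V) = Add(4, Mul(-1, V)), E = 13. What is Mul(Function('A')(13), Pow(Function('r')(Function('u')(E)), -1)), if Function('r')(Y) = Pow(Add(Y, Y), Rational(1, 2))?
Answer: Mul(Rational(-338, 3), I, Pow(2, Rational(1, 2))) ≈ Mul(-159.33, I)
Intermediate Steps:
Function('A')(O) = Mul(4, Pow(O, 2)) (Function('A')(O) = Pow(Mul(2, O), 2) = Mul(4, Pow(O, 2)))
Function('r')(Y) = Mul(Pow(2, Rational(1, 2)), Pow(Y, Rational(1, 2))) (Function('r')(Y) = Pow(Mul(2, Y), Rational(1, 2)) = Mul(Pow(2, Rational(1, 2)), Pow(Y, Rational(1, 2))))
Mul(Function('A')(13), Pow(Function('r')(Function('u')(E)), -1)) = Mul(Mul(4, Pow(13, 2)), Pow(Mul(Pow(2, Rational(1, 2)), Pow(Add(4, Mul(-1, 13)), Rational(1, 2))), -1)) = Mul(Mul(4, 169), Pow(Mul(Pow(2, Rational(1, 2)), Pow(Add(4, -13), Rational(1, 2))), -1)) = Mul(676, Pow(Mul(Pow(2, Rational(1, 2)), Pow(-9, Rational(1, 2))), -1)) = Mul(676, Pow(Mul(Pow(2, Rational(1, 2)), Mul(3, I)), -1)) = Mul(676, Pow(Mul(3, I, Pow(2, Rational(1, 2))), -1)) = Mul(676, Mul(Rational(-1, 6), I, Pow(2, Rational(1, 2)))) = Mul(Rational(-338, 3), I, Pow(2, Rational(1, 2)))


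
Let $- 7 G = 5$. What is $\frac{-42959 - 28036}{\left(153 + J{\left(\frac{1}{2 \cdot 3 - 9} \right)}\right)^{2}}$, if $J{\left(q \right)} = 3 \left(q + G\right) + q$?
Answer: $- \frac{6261759}{1971920} \approx -3.1755$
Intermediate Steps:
$G = - \frac{5}{7}$ ($G = \left(- \frac{1}{7}\right) 5 = - \frac{5}{7} \approx -0.71429$)
$J{\left(q \right)} = - \frac{15}{7} + 4 q$ ($J{\left(q \right)} = 3 \left(q - \frac{5}{7}\right) + q = 3 \left(- \frac{5}{7} + q\right) + q = \left(- \frac{15}{7} + 3 q\right) + q = - \frac{15}{7} + 4 q$)
$\frac{-42959 - 28036}{\left(153 + J{\left(\frac{1}{2 \cdot 3 - 9} \right)}\right)^{2}} = \frac{-42959 - 28036}{\left(153 - \left(\frac{15}{7} - \frac{4}{2 \cdot 3 - 9}\right)\right)^{2}} = \frac{-42959 - 28036}{\left(153 - \left(\frac{15}{7} - \frac{4}{6 - 9}\right)\right)^{2}} = - \frac{70995}{\left(153 - \left(\frac{15}{7} - \frac{4}{-3}\right)\right)^{2}} = - \frac{70995}{\left(153 + \left(- \frac{15}{7} + 4 \left(- \frac{1}{3}\right)\right)\right)^{2}} = - \frac{70995}{\left(153 - \frac{73}{21}\right)^{2}} = - \frac{70995}{\left(\frac{3140}{21}\right)^{2}} = - \frac{70995}{\frac{9859600}{441}} = \left(-70995\right) \frac{441}{9859600} = - \frac{6261759}{1971920}$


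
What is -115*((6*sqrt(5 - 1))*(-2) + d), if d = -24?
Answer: 5520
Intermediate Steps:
-115*((6*sqrt(5 - 1))*(-2) + d) = -115*((6*sqrt(5 - 1))*(-2) - 24) = -115*((6*sqrt(4))*(-2) - 24) = -115*((6*2)*(-2) - 24) = -115*(12*(-2) - 24) = -115*(-24 - 24) = -115*(-48) = 5520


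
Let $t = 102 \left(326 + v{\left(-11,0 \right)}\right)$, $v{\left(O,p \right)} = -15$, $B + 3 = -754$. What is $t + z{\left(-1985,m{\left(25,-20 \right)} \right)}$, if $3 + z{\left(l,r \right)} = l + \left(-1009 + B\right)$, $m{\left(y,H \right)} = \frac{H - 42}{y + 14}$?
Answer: $27968$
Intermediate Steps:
$B = -757$ ($B = -3 - 754 = -757$)
$m{\left(y,H \right)} = \frac{-42 + H}{14 + y}$
$t = 31722$ ($t = 102 \left(326 - 15\right) = 102 \cdot 311 = 31722$)
$z{\left(l,r \right)} = -1769 + l$ ($z{\left(l,r \right)} = -3 + \left(l - 1766\right) = -3 + \left(-1766 + l\right) = -1769 + l$)
$t + z{\left(-1985,m{\left(25,-20 \right)} \right)} = 31722 - 3754 = 27968$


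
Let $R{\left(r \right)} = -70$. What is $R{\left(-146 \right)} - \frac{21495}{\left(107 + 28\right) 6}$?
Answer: $- \frac{5213}{54} \approx -96.537$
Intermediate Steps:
$R{\left(-146 \right)} - \frac{21495}{\left(107 + 28\right) 6} = -70 - \frac{21495}{\left(107 + 28\right) 6} = -70 - \frac{21495}{135 \cdot 6} = -70 - \frac{21495}{810} = -70 - \frac{1433}{54} = - \frac{5213}{54}$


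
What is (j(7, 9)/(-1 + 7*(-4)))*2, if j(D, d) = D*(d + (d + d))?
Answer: -378/29 ≈ -13.034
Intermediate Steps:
j(D, d) = 3*D*d (j(D, d) = D*(d + 2*d) = D*(3*d) = 3*D*d)
(j(7, 9)/(-1 + 7*(-4)))*2 = ((3*7*9)/(-1 + 7*(-4)))*2 = (189/(-1 - 28))*2 = (189/(-29))*2 = (189*(-1/29))*2 = -189/29*2 = -378/29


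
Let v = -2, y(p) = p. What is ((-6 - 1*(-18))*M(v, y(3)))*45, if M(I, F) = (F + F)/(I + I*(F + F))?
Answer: -1620/7 ≈ -231.43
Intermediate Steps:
M(I, F) = 2*F/(I + 2*F*I) (M(I, F) = (2*F)/(I + I*(2*F)) = (2*F)/(I + 2*F*I) = 2*F/(I + 2*F*I))
((-6 - 1*(-18))*M(v, y(3)))*45 = ((-6 - 1*(-18))*(2*3/(-2*(1 + 2*3))))*45 = ((-6 + 18)*(2*3*(-1/2)/(1 + 6)))*45 = (12*(2*3*(-1/2)/7))*45 = (12*(2*3*(-1/2)*(1/7)))*45 = (12*(-3/7))*45 = -36/7*45 = -1620/7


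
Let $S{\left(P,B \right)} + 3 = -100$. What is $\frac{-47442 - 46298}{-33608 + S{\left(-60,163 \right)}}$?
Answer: $\frac{93740}{33711} \approx 2.7807$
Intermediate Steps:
$S{\left(P,B \right)} = -103$ ($S{\left(P,B \right)} = -3 - 100 = -103$)
$\frac{-47442 - 46298}{-33608 + S{\left(-60,163 \right)}} = \frac{-47442 - 46298}{-33608 - 103} = - \frac{93740}{-33711} = \left(-93740\right) \left(- \frac{1}{33711}\right) = \frac{93740}{33711}$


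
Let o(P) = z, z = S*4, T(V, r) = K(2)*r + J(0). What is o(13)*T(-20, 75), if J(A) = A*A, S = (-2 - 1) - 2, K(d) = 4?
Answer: -6000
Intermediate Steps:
S = -5 (S = -3 - 2 = -5)
J(A) = A²
T(V, r) = 4*r (T(V, r) = 4*r + 0² = 4*r + 0 = 4*r)
z = -20 (z = -5*4 = -20)
o(P) = -20
o(13)*T(-20, 75) = -80*75 = -20*300 = -6000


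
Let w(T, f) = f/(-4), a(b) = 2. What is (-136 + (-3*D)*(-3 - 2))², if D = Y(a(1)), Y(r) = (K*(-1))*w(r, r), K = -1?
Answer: 82369/4 ≈ 20592.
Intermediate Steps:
w(T, f) = -f/4 (w(T, f) = f*(-¼) = -f/4)
Y(r) = -r/4 (Y(r) = (-1*(-1))*(-r/4) = 1*(-r/4) = -r/4)
D = -½ (D = -¼*2 = -½ ≈ -0.50000)
(-136 + (-3*D)*(-3 - 2))² = (-136 + (-3*(-½))*(-3 - 2))² = (-136 + (3/2)*(-5))² = (-136 - 15/2)² = (-287/2)² = 82369/4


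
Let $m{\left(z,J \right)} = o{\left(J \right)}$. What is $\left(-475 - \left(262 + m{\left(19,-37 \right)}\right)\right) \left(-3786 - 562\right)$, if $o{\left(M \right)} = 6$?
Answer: $3230564$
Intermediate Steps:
$m{\left(z,J \right)} = 6$
$\left(-475 - \left(262 + m{\left(19,-37 \right)}\right)\right) \left(-3786 - 562\right) = \left(-475 - 268\right) \left(-3786 - 562\right) = \left(-475 - 268\right) \left(-4348\right) = \left(-743\right) \left(-4348\right) = 3230564$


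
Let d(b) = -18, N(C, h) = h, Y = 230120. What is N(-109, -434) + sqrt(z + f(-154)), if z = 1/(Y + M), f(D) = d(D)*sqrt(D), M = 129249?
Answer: -434 + sqrt(359369 - 2324629406898*I*sqrt(154))/359369 ≈ -423.43 - 10.568*I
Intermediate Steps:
f(D) = -18*sqrt(D)
z = 1/359369 (z = 1/(230120 + 129249) = 1/359369 ≈ 2.7827e-6)
N(-109, -434) + sqrt(z + f(-154)) = -434 + sqrt(1/359369 - 18*I*sqrt(154))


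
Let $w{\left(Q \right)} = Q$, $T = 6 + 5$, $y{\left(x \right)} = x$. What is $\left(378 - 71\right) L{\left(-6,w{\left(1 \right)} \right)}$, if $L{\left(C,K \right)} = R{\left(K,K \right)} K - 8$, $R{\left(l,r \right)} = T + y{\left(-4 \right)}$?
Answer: $-307$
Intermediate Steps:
$T = 11$
$R{\left(l,r \right)} = 7$ ($R{\left(l,r \right)} = 11 - 4 = 7$)
$L{\left(C,K \right)} = -8 + 7 K$ ($L{\left(C,K \right)} = 7 K - 8 = -8 + 7 K$)
$\left(378 - 71\right) L{\left(-6,w{\left(1 \right)} \right)} = \left(378 - 71\right) \left(-8 + 7 \cdot 1\right) = \left(378 - 71\right) \left(-8 + 7\right) = 307 \left(-1\right) = -307$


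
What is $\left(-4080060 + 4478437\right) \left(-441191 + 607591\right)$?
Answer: $66289932800$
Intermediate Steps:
$\left(-4080060 + 4478437\right) \left(-441191 + 607591\right) = 398377 \cdot 166400 = 66289932800$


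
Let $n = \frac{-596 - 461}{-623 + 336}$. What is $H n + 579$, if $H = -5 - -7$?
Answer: $\frac{24041}{41} \approx 586.37$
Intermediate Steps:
$H = 2$ ($H = -5 + 7 = 2$)
$n = \frac{151}{41}$ ($n = - \frac{1057}{-287} = \left(-1057\right) \left(- \frac{1}{287}\right) = \frac{151}{41} \approx 3.6829$)
$H n + 579 = 2 \cdot \frac{151}{41} + 579 = \frac{302}{41} + 579 = \frac{24041}{41}$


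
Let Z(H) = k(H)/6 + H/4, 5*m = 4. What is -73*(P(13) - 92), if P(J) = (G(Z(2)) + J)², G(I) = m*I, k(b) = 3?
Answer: -179653/25 ≈ -7186.1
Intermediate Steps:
m = ⅘ (m = (⅕)*4 = ⅘ ≈ 0.80000)
Z(H) = ½ + H/4 (Z(H) = 3/6 + H/4 = 3*(⅙) + H*(¼) = ½ + H/4)
G(I) = 4*I/5
P(J) = (⅘ + J)² (P(J) = (4*(½ + (¼)*2)/5 + J)² = (4*(½ + ½)/5 + J)² = ((⅘)*1 + J)² = (⅘ + J)²)
-73*(P(13) - 92) = -73*((4 + 5*13)²/25 - 92) = -73*((4 + 65)²/25 - 92) = -73*((1/25)*69² - 92) = -73*((1/25)*4761 - 92) = -73*(4761/25 - 92) = -73*2461/25 = -179653/25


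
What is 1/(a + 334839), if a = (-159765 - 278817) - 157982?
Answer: -1/261725 ≈ -3.8208e-6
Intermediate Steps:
a = -596564 (a = -438582 - 157982 = -596564)
1/(a + 334839) = 1/(-596564 + 334839) = 1/(-261725) = -1/261725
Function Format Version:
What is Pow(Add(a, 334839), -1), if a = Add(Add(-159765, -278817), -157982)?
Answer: Rational(-1, 261725) ≈ -3.8208e-6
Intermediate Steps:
a = -596564 (a = Add(-438582, -157982) = -596564)
Pow(Add(a, 334839), -1) = Pow(Add(-596564, 334839), -1) = Pow(-261725, -1) = Rational(-1, 261725)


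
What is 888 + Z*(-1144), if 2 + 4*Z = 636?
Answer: -180436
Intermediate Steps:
Z = 317/2 (Z = -½ + (¼)*636 = -½ + 159 = 317/2 ≈ 158.50)
888 + Z*(-1144) = 888 + (317/2)*(-1144) = 888 - 181324 = -180436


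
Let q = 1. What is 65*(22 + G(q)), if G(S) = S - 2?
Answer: 1365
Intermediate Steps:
G(S) = -2 + S
65*(22 + G(q)) = 65*(22 + (-2 + 1)) = 65*(22 - 1) = 65*21 = 1365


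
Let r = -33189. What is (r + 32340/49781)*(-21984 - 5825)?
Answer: 45944619021621/49781 ≈ 9.2294e+8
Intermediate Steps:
(r + 32340/49781)*(-21984 - 5825) = (-33189 + 32340/49781)*(-21984 - 5825) = (-33189 + 32340*(1/49781))*(-27809) = (-33189 + 32340/49781)*(-27809) = -1652149269/49781*(-27809) = 45944619021621/49781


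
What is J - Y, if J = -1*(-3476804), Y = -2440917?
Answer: 5917721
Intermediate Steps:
J = 3476804
J - Y = 3476804 - 1*(-2440917) = 3476804 + 2440917 = 5917721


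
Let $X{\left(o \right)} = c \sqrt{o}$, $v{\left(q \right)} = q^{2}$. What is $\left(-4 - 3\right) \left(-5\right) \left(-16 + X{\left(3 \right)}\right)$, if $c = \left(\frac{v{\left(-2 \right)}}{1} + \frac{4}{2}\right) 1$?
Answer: $-560 + 210 \sqrt{3} \approx -196.27$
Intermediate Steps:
$c = 6$ ($c = \left(\frac{\left(-2\right)^{2}}{1} + \frac{4}{2}\right) 1 = \left(4 \cdot 1 + 4 \cdot \frac{1}{2}\right) 1 = \left(4 + 2\right) 1 = 6 \cdot 1 = 6$)
$X{\left(o \right)} = 6 \sqrt{o}$
$\left(-4 - 3\right) \left(-5\right) \left(-16 + X{\left(3 \right)}\right) = \left(-4 - 3\right) \left(-5\right) \left(-16 + 6 \sqrt{3}\right) = \left(-7\right) \left(-5\right) \left(-16 + 6 \sqrt{3}\right) = 35 \left(-16 + 6 \sqrt{3}\right) = -560 + 210 \sqrt{3}$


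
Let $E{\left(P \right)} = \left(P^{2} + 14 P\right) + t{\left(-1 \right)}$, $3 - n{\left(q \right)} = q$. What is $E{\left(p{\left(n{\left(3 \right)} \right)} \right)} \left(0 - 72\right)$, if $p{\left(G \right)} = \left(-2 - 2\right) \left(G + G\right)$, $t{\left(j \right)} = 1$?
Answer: $-72$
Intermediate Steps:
$n{\left(q \right)} = 3 - q$
$p{\left(G \right)} = - 8 G$ ($p{\left(G \right)} = - 4 \cdot 2 G = - 8 G$)
$E{\left(P \right)} = 1 + P^{2} + 14 P$ ($E{\left(P \right)} = \left(P^{2} + 14 P\right) + 1 = 1 + P^{2} + 14 P$)
$E{\left(p{\left(n{\left(3 \right)} \right)} \right)} \left(0 - 72\right) = \left(1 + \left(- 8 \left(3 - 3\right)\right)^{2} + 14 \left(- 8 \left(3 - 3\right)\right)\right) \left(0 - 72\right) = \left(1 + \left(\left(-8\right) 0\right)^{2} + 14 \left(\left(-8\right) 0\right)\right) \left(-72\right) = \left(1 + 0^{2} + 14 \cdot 0\right) \left(-72\right) = \left(1 + 0 + 0\right) \left(-72\right) = 1 \left(-72\right) = -72$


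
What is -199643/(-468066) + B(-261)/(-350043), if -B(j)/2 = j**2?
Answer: 246139747/301737066 ≈ 0.81574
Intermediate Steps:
B(j) = -2*j**2
-199643/(-468066) + B(-261)/(-350043) = -199643/(-468066) - 2*(-261)**2/(-350043) = -199643*(-1/468066) - 2*68121*(-1/350043) = 1103/2586 - 136242*(-1/350043) = 1103/2586 + 45414/116681 = 246139747/301737066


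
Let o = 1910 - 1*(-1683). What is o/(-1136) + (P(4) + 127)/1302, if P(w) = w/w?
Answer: -2266339/739536 ≈ -3.0645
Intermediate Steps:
P(w) = 1
o = 3593 (o = 1910 + 1683 = 3593)
o/(-1136) + (P(4) + 127)/1302 = 3593/(-1136) + (1 + 127)/1302 = 3593*(-1/1136) + 128*(1/1302) = -3593/1136 + 64/651 = -2266339/739536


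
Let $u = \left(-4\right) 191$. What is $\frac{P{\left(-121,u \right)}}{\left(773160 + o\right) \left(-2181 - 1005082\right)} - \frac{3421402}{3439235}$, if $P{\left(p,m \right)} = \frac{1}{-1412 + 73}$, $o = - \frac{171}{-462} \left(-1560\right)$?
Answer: $- \frac{54902637125404572301789}{55188800145084084353940} \approx -0.99481$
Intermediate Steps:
$o = - \frac{44460}{77}$ ($o = \left(-171\right) \left(- \frac{1}{462}\right) \left(-1560\right) = \frac{57}{154} \left(-1560\right) = - \frac{44460}{77} \approx -577.4$)
$u = -764$
$P{\left(p,m \right)} = - \frac{1}{1339}$ ($P{\left(p,m \right)} = \frac{1}{-1339} = - \frac{1}{1339}$)
$\frac{P{\left(-121,u \right)}}{\left(773160 + o\right) \left(-2181 - 1005082\right)} - \frac{3421402}{3439235} = - \frac{1}{1339 \left(773160 - \frac{44460}{77}\right) \left(-2181 - 1005082\right)} - \frac{3421402}{3439235} = - \frac{1}{1339 \cdot \frac{59488860}{77} \left(-1007263\right)} - \frac{3421402}{3439235} = - \frac{1}{1339 \left(- \frac{59920927590180}{77}\right)} - \frac{3421402}{3439235} = \left(- \frac{1}{1339}\right) \left(- \frac{77}{59920927590180}\right) - \frac{3421402}{3439235} = \frac{77}{80234122043251020} - \frac{3421402}{3439235} = - \frac{54902637125404572301789}{55188800145084084353940}$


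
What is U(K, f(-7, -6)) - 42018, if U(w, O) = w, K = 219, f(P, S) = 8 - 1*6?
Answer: -41799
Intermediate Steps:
f(P, S) = 2 (f(P, S) = 8 - 6 = 2)
U(K, f(-7, -6)) - 42018 = 219 - 42018 = -41799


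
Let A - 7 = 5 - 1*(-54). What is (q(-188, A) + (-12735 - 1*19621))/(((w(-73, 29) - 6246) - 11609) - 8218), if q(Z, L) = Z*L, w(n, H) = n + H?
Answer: 44764/26117 ≈ 1.7140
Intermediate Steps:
w(n, H) = H + n
A = 66 (A = 7 + (5 - 1*(-54)) = 7 + (5 + 54) = 7 + 59 = 66)
q(Z, L) = L*Z
(q(-188, A) + (-12735 - 1*19621))/(((w(-73, 29) - 6246) - 11609) - 8218) = (66*(-188) + (-12735 - 1*19621))/((((29 - 73) - 6246) - 11609) - 8218) = (-12408 + (-12735 - 19621))/(((-44 - 6246) - 11609) - 8218) = (-12408 - 32356)/((-6290 - 11609) - 8218) = -44764/(-17899 - 8218) = -44764/(-26117) = -44764*(-1/26117) = 44764/26117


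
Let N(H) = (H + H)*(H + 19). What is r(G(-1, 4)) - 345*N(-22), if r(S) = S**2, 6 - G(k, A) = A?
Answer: -45536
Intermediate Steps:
G(k, A) = 6 - A
N(H) = 2*H*(19 + H) (N(H) = (2*H)*(19 + H) = 2*H*(19 + H))
r(G(-1, 4)) - 345*N(-22) = (6 - 1*4)**2 - 690*(-22)*(19 - 22) = (6 - 4)**2 - 690*(-22)*(-3) = 2**2 - 345*132 = 4 - 45540 = -45536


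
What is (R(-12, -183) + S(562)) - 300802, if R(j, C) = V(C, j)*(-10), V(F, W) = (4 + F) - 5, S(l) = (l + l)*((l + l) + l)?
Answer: 1596102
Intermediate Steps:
S(l) = 6*l² (S(l) = (2*l)*(2*l + l) = (2*l)*(3*l) = 6*l²)
V(F, W) = -1 + F
R(j, C) = 10 - 10*C (R(j, C) = (-1 + C)*(-10) = 10 - 10*C)
(R(-12, -183) + S(562)) - 300802 = ((10 - 10*(-183)) + 6*562²) - 300802 = ((10 + 1830) + 6*315844) - 300802 = (1840 + 1895064) - 300802 = 1896904 - 300802 = 1596102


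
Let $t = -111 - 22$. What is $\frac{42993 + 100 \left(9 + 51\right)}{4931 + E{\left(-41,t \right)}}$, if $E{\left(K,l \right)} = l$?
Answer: $\frac{48993}{4798} \approx 10.211$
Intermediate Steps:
$t = -133$
$\frac{42993 + 100 \left(9 + 51\right)}{4931 + E{\left(-41,t \right)}} = \frac{42993 + 100 \left(9 + 51\right)}{4931 - 133} = \frac{42993 + 100 \cdot 60}{4798} = \left(42993 + 6000\right) \frac{1}{4798} = 48993 \cdot \frac{1}{4798} = \frac{48993}{4798}$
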